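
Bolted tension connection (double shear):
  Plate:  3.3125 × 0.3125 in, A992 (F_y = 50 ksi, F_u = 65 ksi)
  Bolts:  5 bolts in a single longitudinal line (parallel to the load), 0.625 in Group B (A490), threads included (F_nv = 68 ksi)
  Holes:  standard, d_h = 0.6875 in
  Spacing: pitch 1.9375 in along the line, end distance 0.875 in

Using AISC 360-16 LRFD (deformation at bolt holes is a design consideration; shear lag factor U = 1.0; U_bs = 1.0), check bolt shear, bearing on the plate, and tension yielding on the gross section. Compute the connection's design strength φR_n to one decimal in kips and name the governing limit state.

Bolt shear: A_b = π(0.625)²/4 = 0.3068 in². φR_n = 0.75 × 68 × 0.3068 × 5 × 2 = 156.5 kips.
Bearing (0.3125 in plate, F_u = 65 ksi): end bolts L_c = 0.875 − 0.6875/2 = 0.53125, R_n = min(1.2×0.53125×0.3125×65, 2.4×0.625×0.3125×65) = 12.949 kips/bolt; interior L_c = 1.9375 − 0.6875 = 1.25, R_n = 30.469 kips/bolt. φR_n = 0.75 × (1×12.949 + 4×30.469) = 101.1 kips.
Tension yield (gross): A_g = 3.3125×0.3125 = 1.0352 in². φR_n = 0.90 × 50 × 1.0352 = 46.6 kips.
Governing: min(156.5, 101.1, 46.6) = 46.6 kips → gross-section yield.

46.6 kips (gross-section yield governs)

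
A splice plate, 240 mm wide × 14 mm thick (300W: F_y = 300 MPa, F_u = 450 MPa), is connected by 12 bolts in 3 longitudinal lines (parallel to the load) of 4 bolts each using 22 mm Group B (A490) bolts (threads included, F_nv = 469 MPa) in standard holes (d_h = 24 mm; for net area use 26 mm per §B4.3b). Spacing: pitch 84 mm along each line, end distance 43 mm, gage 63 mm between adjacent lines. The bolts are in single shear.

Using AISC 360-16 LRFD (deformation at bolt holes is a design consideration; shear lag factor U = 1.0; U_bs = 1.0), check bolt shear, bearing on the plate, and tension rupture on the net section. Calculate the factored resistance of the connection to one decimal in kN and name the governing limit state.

765.5 kN (net-section rupture governs)

Bolt shear: A_b = π(22)²/4 = 380.13 mm². φR_n = 0.75 × 469 × 380.13 × 12 × 1 = 1604.5 kN.
Bearing (14 mm plate, F_u = 450 MPa): end bolts L_c = 43 − 24/2 = 31, R_n = min(1.2×31×14×450, 2.4×22×14×450) = 234.36 kN/bolt; interior L_c = 84 − 24 = 60, R_n = 332.64 kN/bolt. φR_n = 0.75 × (3×234.36 + 9×332.64) = 2772.6 kN.
Tension rupture (net): A_n = (240 − 3×26)×14 = 2268 mm² (U = 1.0, A_e = A_n). φR_n = 0.75 × 450 × 2268 = 765.5 kN.
Governing: min(1604.5, 2772.6, 765.5) = 765.5 kN → net-section rupture.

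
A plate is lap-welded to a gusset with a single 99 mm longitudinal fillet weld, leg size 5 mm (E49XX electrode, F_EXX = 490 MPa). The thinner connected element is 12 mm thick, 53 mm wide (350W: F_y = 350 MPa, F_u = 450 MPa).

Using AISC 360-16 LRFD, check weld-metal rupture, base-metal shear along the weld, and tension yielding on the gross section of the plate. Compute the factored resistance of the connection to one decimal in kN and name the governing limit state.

Weld metal: throat = 0.707×5 = 3.535 mm, L = 99 mm. φR_n = 0.75 × 0.6 × 490 × 3.535 × 99 = 77.2 kN.
Base metal shear (12 mm plate): yield φR_n = 1.0×0.6×350×12×99 = 249.5 kN; rupture φR_n = 0.75×0.6×450×12×99 = 240.6 kN; take 240.6 kN (rupture).
Tension yield (gross): A_g = 53×12 = 636 mm². φR_n = 0.90 × 350 × 636 = 200.3 kN.
Governing: min(77.2, 240.6, 200.3) = 77.2 kN → weld metal.

77.2 kN (weld metal governs)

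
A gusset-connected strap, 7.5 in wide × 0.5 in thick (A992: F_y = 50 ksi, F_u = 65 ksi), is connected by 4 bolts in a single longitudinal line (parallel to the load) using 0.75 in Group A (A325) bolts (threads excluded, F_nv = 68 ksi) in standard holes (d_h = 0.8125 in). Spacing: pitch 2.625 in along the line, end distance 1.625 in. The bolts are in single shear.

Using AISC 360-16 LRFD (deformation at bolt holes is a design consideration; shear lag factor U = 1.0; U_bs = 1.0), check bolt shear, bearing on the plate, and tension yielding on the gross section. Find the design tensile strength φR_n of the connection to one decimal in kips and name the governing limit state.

Bolt shear: A_b = π(0.75)²/4 = 0.44179 in². φR_n = 0.75 × 68 × 0.44179 × 4 × 1 = 90.1 kips.
Bearing (0.5 in plate, F_u = 65 ksi): end bolts L_c = 1.625 − 0.8125/2 = 1.21875, R_n = min(1.2×1.21875×0.5×65, 2.4×0.75×0.5×65) = 47.531 kips/bolt; interior L_c = 2.625 − 0.8125 = 1.8125, R_n = 58.5 kips/bolt. φR_n = 0.75 × (1×47.531 + 3×58.5) = 167.3 kips.
Tension yield (gross): A_g = 7.5×0.5 = 3.75 in². φR_n = 0.90 × 50 × 3.75 = 168.8 kips.
Governing: min(90.1, 167.3, 168.8) = 90.1 kips → bolt shear.

90.1 kips (bolt shear governs)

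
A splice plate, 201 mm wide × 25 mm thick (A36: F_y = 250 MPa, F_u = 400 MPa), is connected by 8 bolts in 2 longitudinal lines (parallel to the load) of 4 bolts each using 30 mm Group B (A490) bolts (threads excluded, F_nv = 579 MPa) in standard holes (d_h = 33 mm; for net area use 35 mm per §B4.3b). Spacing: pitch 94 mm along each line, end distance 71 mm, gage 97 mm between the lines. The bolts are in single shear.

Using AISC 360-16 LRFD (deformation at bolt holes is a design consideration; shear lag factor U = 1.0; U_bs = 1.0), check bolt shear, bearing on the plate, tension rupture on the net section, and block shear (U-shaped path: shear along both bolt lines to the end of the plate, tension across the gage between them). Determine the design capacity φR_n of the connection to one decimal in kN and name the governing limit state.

Bolt shear: A_b = π(30)²/4 = 706.86 mm². φR_n = 0.75 × 579 × 706.86 × 8 × 1 = 2455.6 kN.
Bearing (25 mm plate, F_u = 400 MPa): end bolts L_c = 71 − 33/2 = 54.5, R_n = min(1.2×54.5×25×400, 2.4×30×25×400) = 654 kN/bolt; interior L_c = 94 − 33 = 61, R_n = 720 kN/bolt. φR_n = 0.75 × (2×654 + 6×720) = 4221.0 kN.
Tension rupture (net): A_n = (201 − 2×35)×25 = 3275 mm² (U = 1.0, A_e = A_n). φR_n = 0.75 × 400 × 3275 = 982.5 kN.
Block shear: shear path 2×[71+3×94] = 2×353 mm, A_gv = 17650, A_nv = 2×(353 − 3.5×35)×25 = 11525 mm²; tension across gage: (97 − 1×35)×25 = 1550 mm². R_n = min(0.6×400×11525, 0.6×250×17650) + 1.0×400×1550 = min(2766, 2647.5) + 620 = 3267.5 kN. φR_n = 0.75 × 3267.5 = 2450.6 kN.
Governing: min(2455.6, 4221.0, 982.5, 2450.6) = 982.5 kN → net-section rupture.

982.5 kN (net-section rupture governs)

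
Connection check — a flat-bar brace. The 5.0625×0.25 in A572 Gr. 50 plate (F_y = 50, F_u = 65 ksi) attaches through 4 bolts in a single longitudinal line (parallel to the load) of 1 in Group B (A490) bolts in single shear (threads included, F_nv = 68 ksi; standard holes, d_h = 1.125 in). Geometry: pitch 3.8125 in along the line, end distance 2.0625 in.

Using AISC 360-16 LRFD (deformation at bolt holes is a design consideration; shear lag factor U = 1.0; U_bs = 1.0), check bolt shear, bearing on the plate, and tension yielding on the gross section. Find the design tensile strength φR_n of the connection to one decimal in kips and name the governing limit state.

Bolt shear: A_b = π(1)²/4 = 0.7854 in². φR_n = 0.75 × 68 × 0.7854 × 4 × 1 = 160.2 kips.
Bearing (0.25 in plate, F_u = 65 ksi): end bolts L_c = 2.0625 − 1.125/2 = 1.5, R_n = min(1.2×1.5×0.25×65, 2.4×1×0.25×65) = 29.25 kips/bolt; interior L_c = 3.8125 − 1.125 = 2.6875, R_n = 39 kips/bolt. φR_n = 0.75 × (1×29.25 + 3×39) = 109.7 kips.
Tension yield (gross): A_g = 5.0625×0.25 = 1.2656 in². φR_n = 0.90 × 50 × 1.2656 = 57.0 kips.
Governing: min(160.2, 109.7, 57.0) = 57.0 kips → gross-section yield.

57.0 kips (gross-section yield governs)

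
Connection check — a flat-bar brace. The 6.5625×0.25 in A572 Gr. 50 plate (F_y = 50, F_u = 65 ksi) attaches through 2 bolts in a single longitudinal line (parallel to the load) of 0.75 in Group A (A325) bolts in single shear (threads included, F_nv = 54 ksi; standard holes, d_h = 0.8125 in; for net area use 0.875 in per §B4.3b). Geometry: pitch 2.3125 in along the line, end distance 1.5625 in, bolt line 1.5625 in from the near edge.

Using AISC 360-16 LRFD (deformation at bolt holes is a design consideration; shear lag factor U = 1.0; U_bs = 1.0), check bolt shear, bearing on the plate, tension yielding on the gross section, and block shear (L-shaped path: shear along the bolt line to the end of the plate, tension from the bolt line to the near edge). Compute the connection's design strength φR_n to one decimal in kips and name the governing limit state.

32.4 kips (block shear governs)

Bolt shear: A_b = π(0.75)²/4 = 0.44179 in². φR_n = 0.75 × 54 × 0.44179 × 2 × 1 = 35.8 kips.
Bearing (0.25 in plate, F_u = 65 ksi): end bolts L_c = 1.5625 − 0.8125/2 = 1.15625, R_n = min(1.2×1.15625×0.25×65, 2.4×0.75×0.25×65) = 22.547 kips/bolt; interior L_c = 2.3125 − 0.8125 = 1.5, R_n = 29.25 kips/bolt. φR_n = 0.75 × (1×22.547 + 1×29.25) = 38.8 kips.
Tension yield (gross): A_g = 6.5625×0.25 = 1.6406 in². φR_n = 0.90 × 50 × 1.6406 = 73.8 kips.
Block shear: shear path 1×[1.5625+1×2.3125] = 1×3.875 in, A_gv = 0.96875, A_nv = 1×(3.875 − 1.5×0.875)×0.25 = 0.64063 in²; tension to near edge: (1.5625 − 0.5×0.875)×0.25 = 0.28125 in². R_n = min(0.6×65×0.64063, 0.6×50×0.96875) + 1.0×65×0.28125 = min(24.985, 29.063) + 18.281 = 43.266 kips. φR_n = 0.75 × 43.266 = 32.4 kips.
Governing: min(35.8, 38.8, 73.8, 32.4) = 32.4 kips → block shear.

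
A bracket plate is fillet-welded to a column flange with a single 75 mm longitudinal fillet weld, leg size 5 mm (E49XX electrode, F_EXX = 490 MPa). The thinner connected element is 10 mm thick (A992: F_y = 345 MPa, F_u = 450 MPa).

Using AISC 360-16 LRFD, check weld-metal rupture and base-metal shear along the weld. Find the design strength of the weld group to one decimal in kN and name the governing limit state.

58.5 kN (weld metal governs)

Weld metal: throat = 0.707×5 = 3.535 mm, L = 75 mm. φR_n = 0.75 × 0.6 × 490 × 3.535 × 75 = 58.5 kN.
Base metal shear (10 mm plate): yield φR_n = 1.0×0.6×345×10×75 = 155.3 kN; rupture φR_n = 0.75×0.6×450×10×75 = 151.9 kN; take 151.9 kN (rupture).
Governing: min(58.5, 151.9) = 58.5 kN → weld metal.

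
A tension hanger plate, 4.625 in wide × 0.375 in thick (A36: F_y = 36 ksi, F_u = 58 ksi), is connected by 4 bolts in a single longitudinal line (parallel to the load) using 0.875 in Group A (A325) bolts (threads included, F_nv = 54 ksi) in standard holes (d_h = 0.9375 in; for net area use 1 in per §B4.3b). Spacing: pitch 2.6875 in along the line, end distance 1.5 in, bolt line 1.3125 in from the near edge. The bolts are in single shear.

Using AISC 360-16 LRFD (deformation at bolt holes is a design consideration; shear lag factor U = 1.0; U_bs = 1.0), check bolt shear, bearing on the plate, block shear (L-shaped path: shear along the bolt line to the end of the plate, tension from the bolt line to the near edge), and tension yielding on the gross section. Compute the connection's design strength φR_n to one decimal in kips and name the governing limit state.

Bolt shear: A_b = π(0.875)²/4 = 0.60132 in². φR_n = 0.75 × 54 × 0.60132 × 4 × 1 = 97.4 kips.
Bearing (0.375 in plate, F_u = 58 ksi): end bolts L_c = 1.5 − 0.9375/2 = 1.03125, R_n = min(1.2×1.03125×0.375×58, 2.4×0.875×0.375×58) = 26.916 kips/bolt; interior L_c = 2.6875 − 0.9375 = 1.75, R_n = 45.675 kips/bolt. φR_n = 0.75 × (1×26.916 + 3×45.675) = 123.0 kips.
Block shear: shear path 1×[1.5+3×2.6875] = 1×9.5625 in, A_gv = 3.5859, A_nv = 1×(9.5625 − 3.5×1)×0.375 = 2.2734 in²; tension to near edge: (1.3125 − 0.5×1)×0.375 = 0.30469 in². R_n = min(0.6×58×2.2734, 0.6×36×3.5859) + 1.0×58×0.30469 = min(79.114, 77.455) + 17.672 = 95.127 kips. φR_n = 0.75 × 95.127 = 71.3 kips.
Tension yield (gross): A_g = 4.625×0.375 = 1.7344 in². φR_n = 0.90 × 36 × 1.7344 = 56.2 kips.
Governing: min(97.4, 123.0, 71.3, 56.2) = 56.2 kips → gross-section yield.

56.2 kips (gross-section yield governs)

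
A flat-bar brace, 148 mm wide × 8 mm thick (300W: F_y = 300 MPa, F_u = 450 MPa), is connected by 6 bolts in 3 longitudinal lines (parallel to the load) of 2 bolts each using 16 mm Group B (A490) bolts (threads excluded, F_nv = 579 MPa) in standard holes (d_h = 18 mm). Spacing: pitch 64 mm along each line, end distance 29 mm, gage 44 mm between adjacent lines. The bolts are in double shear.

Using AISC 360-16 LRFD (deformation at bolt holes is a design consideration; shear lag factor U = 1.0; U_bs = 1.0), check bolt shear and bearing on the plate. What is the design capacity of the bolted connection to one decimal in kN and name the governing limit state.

Bolt shear: A_b = π(16)²/4 = 201.06 mm². φR_n = 0.75 × 579 × 201.06 × 6 × 2 = 1047.7 kN.
Bearing (8 mm plate, F_u = 450 MPa): end bolts L_c = 29 − 18/2 = 20, R_n = min(1.2×20×8×450, 2.4×16×8×450) = 86.4 kN/bolt; interior L_c = 64 − 18 = 46, R_n = 138.24 kN/bolt. φR_n = 0.75 × (3×86.4 + 3×138.24) = 505.4 kN.
Governing: min(1047.7, 505.4) = 505.4 kN → bearing.

505.4 kN (bearing governs)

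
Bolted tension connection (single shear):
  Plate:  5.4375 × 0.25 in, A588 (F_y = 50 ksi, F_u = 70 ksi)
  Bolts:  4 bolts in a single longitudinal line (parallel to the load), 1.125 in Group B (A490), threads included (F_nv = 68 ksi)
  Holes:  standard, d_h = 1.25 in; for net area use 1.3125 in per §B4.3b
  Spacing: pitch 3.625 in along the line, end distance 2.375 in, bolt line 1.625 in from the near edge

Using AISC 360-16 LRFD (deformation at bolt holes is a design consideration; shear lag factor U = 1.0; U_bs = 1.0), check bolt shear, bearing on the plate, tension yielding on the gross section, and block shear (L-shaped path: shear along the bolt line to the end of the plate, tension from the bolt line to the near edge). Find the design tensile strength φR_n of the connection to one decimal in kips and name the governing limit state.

61.2 kips (gross-section yield governs)

Bolt shear: A_b = π(1.125)²/4 = 0.99402 in². φR_n = 0.75 × 68 × 0.99402 × 4 × 1 = 202.8 kips.
Bearing (0.25 in plate, F_u = 70 ksi): end bolts L_c = 2.375 − 1.25/2 = 1.75, R_n = min(1.2×1.75×0.25×70, 2.4×1.125×0.25×70) = 36.75 kips/bolt; interior L_c = 3.625 − 1.25 = 2.375, R_n = 47.25 kips/bolt. φR_n = 0.75 × (1×36.75 + 3×47.25) = 133.9 kips.
Tension yield (gross): A_g = 5.4375×0.25 = 1.3594 in². φR_n = 0.90 × 50 × 1.3594 = 61.2 kips.
Block shear: shear path 1×[2.375+3×3.625] = 1×13.25 in, A_gv = 3.3125, A_nv = 1×(13.25 − 3.5×1.3125)×0.25 = 2.1641 in²; tension to near edge: (1.625 − 0.5×1.3125)×0.25 = 0.24219 in². R_n = min(0.6×70×2.1641, 0.6×50×3.3125) + 1.0×70×0.24219 = min(90.892, 99.375) + 16.953 = 107.85 kips. φR_n = 0.75 × 107.85 = 80.9 kips.
Governing: min(202.8, 133.9, 61.2, 80.9) = 61.2 kips → gross-section yield.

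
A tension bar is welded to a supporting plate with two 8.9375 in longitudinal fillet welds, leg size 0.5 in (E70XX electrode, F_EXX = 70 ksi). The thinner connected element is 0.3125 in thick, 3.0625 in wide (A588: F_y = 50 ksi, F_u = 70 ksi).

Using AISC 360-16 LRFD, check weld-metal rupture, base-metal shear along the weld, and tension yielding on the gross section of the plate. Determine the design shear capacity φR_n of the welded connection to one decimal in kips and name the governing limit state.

43.1 kips (gross-section yield governs)

Weld metal: throat = 0.707×0.5 = 0.3535 in, L = 2×8.9375 = 17.875 in. φR_n = 0.75 × 0.6 × 70 × 0.3535 × 17.875 = 199.0 kips.
Base metal shear (0.3125 in plate): yield φR_n = 1.0×0.6×50×0.3125×17.875 = 167.6 kips; rupture φR_n = 0.75×0.6×70×0.3125×17.875 = 176.0 kips; take 167.6 kips (yield).
Tension yield (gross): A_g = 3.0625×0.3125 = 0.95703 in². φR_n = 0.90 × 50 × 0.95703 = 43.1 kips.
Governing: min(199.0, 167.6, 43.1) = 43.1 kips → gross-section yield.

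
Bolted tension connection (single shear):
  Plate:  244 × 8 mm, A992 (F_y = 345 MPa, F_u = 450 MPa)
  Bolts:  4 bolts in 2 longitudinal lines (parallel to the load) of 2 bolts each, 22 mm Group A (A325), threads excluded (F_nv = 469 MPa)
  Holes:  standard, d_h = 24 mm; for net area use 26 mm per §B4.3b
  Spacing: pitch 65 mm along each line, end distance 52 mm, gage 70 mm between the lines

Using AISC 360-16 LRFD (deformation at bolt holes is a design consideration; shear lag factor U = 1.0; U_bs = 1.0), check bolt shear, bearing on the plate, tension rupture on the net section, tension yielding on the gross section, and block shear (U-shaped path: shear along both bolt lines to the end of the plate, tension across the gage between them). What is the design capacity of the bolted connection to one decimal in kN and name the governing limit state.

371.5 kN (block shear governs)

Bolt shear: A_b = π(22)²/4 = 380.13 mm². φR_n = 0.75 × 469 × 380.13 × 4 × 1 = 534.8 kN.
Bearing (8 mm plate, F_u = 450 MPa): end bolts L_c = 52 − 24/2 = 40, R_n = min(1.2×40×8×450, 2.4×22×8×450) = 172.8 kN/bolt; interior L_c = 65 − 24 = 41, R_n = 177.12 kN/bolt. φR_n = 0.75 × (2×172.8 + 2×177.12) = 524.9 kN.
Tension rupture (net): A_n = (244 − 2×26)×8 = 1536 mm² (U = 1.0, A_e = A_n). φR_n = 0.75 × 450 × 1536 = 518.4 kN.
Tension yield (gross): A_g = 244×8 = 1952 mm². φR_n = 0.90 × 345 × 1952 = 606.1 kN.
Block shear: shear path 2×[52+1×65] = 2×117 mm, A_gv = 1872, A_nv = 2×(117 − 1.5×26)×8 = 1248 mm²; tension across gage: (70 − 1×26)×8 = 352 mm². R_n = min(0.6×450×1248, 0.6×345×1872) + 1.0×450×352 = min(336.96, 387.5) + 158.4 = 495.36 kN. φR_n = 0.75 × 495.36 = 371.5 kN.
Governing: min(534.8, 524.9, 518.4, 606.1, 371.5) = 371.5 kN → block shear.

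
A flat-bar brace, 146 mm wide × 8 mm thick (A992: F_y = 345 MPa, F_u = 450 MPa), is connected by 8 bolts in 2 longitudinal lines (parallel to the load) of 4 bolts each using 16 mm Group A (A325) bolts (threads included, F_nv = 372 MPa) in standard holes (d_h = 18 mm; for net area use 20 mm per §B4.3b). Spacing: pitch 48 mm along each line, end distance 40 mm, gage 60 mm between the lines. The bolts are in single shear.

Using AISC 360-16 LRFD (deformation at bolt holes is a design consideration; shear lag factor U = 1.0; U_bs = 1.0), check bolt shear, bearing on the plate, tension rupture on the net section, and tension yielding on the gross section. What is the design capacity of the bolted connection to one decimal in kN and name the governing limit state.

286.2 kN (net-section rupture governs)

Bolt shear: A_b = π(16)²/4 = 201.06 mm². φR_n = 0.75 × 372 × 201.06 × 8 × 1 = 448.8 kN.
Bearing (8 mm plate, F_u = 450 MPa): end bolts L_c = 40 − 18/2 = 31, R_n = min(1.2×31×8×450, 2.4×16×8×450) = 133.92 kN/bolt; interior L_c = 48 − 18 = 30, R_n = 129.6 kN/bolt. φR_n = 0.75 × (2×133.92 + 6×129.6) = 784.1 kN.
Tension rupture (net): A_n = (146 − 2×20)×8 = 848 mm² (U = 1.0, A_e = A_n). φR_n = 0.75 × 450 × 848 = 286.2 kN.
Tension yield (gross): A_g = 146×8 = 1168 mm². φR_n = 0.90 × 345 × 1168 = 362.7 kN.
Governing: min(448.8, 784.1, 286.2, 362.7) = 286.2 kN → net-section rupture.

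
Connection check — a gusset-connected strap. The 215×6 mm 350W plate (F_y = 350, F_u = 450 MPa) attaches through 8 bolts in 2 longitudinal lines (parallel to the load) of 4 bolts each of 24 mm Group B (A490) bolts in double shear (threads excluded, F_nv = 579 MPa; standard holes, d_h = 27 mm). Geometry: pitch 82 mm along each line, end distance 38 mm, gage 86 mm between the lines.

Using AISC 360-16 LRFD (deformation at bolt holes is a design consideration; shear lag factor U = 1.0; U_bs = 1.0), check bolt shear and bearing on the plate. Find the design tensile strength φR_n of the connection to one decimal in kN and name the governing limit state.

818.9 kN (bearing governs)

Bolt shear: A_b = π(24)²/4 = 452.39 mm². φR_n = 0.75 × 579 × 452.39 × 8 × 2 = 3143.2 kN.
Bearing (6 mm plate, F_u = 450 MPa): end bolts L_c = 38 − 27/2 = 24.5, R_n = min(1.2×24.5×6×450, 2.4×24×6×450) = 79.38 kN/bolt; interior L_c = 82 − 27 = 55, R_n = 155.52 kN/bolt. φR_n = 0.75 × (2×79.38 + 6×155.52) = 818.9 kN.
Governing: min(3143.2, 818.9) = 818.9 kN → bearing.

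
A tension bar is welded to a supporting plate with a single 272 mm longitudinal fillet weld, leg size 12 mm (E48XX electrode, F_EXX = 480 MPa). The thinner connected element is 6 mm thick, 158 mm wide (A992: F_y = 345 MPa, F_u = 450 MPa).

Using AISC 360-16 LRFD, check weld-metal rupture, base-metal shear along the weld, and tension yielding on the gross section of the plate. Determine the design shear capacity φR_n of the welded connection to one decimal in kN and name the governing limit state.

Weld metal: throat = 0.707×12 = 8.484 mm, L = 272 mm. φR_n = 0.75 × 0.6 × 480 × 8.484 × 272 = 498.5 kN.
Base metal shear (6 mm plate): yield φR_n = 1.0×0.6×345×6×272 = 337.8 kN; rupture φR_n = 0.75×0.6×450×6×272 = 330.5 kN; take 330.5 kN (rupture).
Tension yield (gross): A_g = 158×6 = 948 mm². φR_n = 0.90 × 345 × 948 = 294.4 kN.
Governing: min(498.5, 330.5, 294.4) = 294.4 kN → gross-section yield.

294.4 kN (gross-section yield governs)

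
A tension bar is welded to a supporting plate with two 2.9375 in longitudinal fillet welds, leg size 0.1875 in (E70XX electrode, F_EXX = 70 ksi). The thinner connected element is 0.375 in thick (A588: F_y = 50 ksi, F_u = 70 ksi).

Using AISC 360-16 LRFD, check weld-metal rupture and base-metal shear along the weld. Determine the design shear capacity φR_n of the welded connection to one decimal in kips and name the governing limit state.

Weld metal: throat = 0.707×0.1875 = 0.13256 in, L = 2×2.9375 = 5.875 in. φR_n = 0.75 × 0.6 × 70 × 0.13256 × 5.875 = 24.5 kips.
Base metal shear (0.375 in plate): yield φR_n = 1.0×0.6×50×0.375×5.875 = 66.1 kips; rupture φR_n = 0.75×0.6×70×0.375×5.875 = 69.4 kips; take 66.1 kips (yield).
Governing: min(24.5, 66.1) = 24.5 kips → weld metal.

24.5 kips (weld metal governs)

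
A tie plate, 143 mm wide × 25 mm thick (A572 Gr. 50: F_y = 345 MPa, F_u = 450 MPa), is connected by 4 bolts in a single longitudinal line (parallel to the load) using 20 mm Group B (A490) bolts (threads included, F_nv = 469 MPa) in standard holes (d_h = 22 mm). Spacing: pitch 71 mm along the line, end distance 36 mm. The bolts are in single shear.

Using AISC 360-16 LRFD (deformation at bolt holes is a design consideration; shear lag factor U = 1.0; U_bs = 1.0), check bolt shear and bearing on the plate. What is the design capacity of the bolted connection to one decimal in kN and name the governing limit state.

442.0 kN (bolt shear governs)

Bolt shear: A_b = π(20)²/4 = 314.16 mm². φR_n = 0.75 × 469 × 314.16 × 4 × 1 = 442.0 kN.
Bearing (25 mm plate, F_u = 450 MPa): end bolts L_c = 36 − 22/2 = 25, R_n = min(1.2×25×25×450, 2.4×20×25×450) = 337.5 kN/bolt; interior L_c = 71 − 22 = 49, R_n = 540 kN/bolt. φR_n = 0.75 × (1×337.5 + 3×540) = 1468.1 kN.
Governing: min(442.0, 1468.1) = 442.0 kN → bolt shear.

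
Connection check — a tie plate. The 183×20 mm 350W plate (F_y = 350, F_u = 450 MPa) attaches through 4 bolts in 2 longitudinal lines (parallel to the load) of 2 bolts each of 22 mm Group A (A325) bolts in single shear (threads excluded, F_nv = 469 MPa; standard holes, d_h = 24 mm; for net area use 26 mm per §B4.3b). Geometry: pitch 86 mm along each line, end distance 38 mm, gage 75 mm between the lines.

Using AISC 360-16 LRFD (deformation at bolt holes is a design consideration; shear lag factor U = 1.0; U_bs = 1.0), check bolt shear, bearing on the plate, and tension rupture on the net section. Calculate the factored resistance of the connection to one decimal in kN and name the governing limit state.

Bolt shear: A_b = π(22)²/4 = 380.13 mm². φR_n = 0.75 × 469 × 380.13 × 4 × 1 = 534.8 kN.
Bearing (20 mm plate, F_u = 450 MPa): end bolts L_c = 38 − 24/2 = 26, R_n = min(1.2×26×20×450, 2.4×22×20×450) = 280.8 kN/bolt; interior L_c = 86 − 24 = 62, R_n = 475.2 kN/bolt. φR_n = 0.75 × (2×280.8 + 2×475.2) = 1134.0 kN.
Tension rupture (net): A_n = (183 − 2×26)×20 = 2620 mm² (U = 1.0, A_e = A_n). φR_n = 0.75 × 450 × 2620 = 884.3 kN.
Governing: min(534.8, 1134.0, 884.3) = 534.8 kN → bolt shear.

534.8 kN (bolt shear governs)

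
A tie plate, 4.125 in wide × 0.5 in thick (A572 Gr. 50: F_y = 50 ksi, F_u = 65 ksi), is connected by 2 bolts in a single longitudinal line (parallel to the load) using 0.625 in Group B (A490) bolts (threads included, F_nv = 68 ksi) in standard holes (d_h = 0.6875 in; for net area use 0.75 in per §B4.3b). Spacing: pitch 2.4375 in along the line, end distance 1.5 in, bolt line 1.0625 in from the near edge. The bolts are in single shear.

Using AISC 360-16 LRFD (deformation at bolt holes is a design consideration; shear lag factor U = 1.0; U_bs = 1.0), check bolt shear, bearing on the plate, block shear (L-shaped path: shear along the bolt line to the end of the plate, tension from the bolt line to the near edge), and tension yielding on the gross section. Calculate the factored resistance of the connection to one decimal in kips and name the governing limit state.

Bolt shear: A_b = π(0.625)²/4 = 0.3068 in². φR_n = 0.75 × 68 × 0.3068 × 2 × 1 = 31.3 kips.
Bearing (0.5 in plate, F_u = 65 ksi): end bolts L_c = 1.5 − 0.6875/2 = 1.15625, R_n = min(1.2×1.15625×0.5×65, 2.4×0.625×0.5×65) = 45.094 kips/bolt; interior L_c = 2.4375 − 0.6875 = 1.75, R_n = 48.75 kips/bolt. φR_n = 0.75 × (1×45.094 + 1×48.75) = 70.4 kips.
Block shear: shear path 1×[1.5+1×2.4375] = 1×3.9375 in, A_gv = 1.9688, A_nv = 1×(3.9375 − 1.5×0.75)×0.5 = 1.4063 in²; tension to near edge: (1.0625 − 0.5×0.75)×0.5 = 0.34375 in². R_n = min(0.6×65×1.4063, 0.6×50×1.9688) + 1.0×65×0.34375 = min(54.846, 59.064) + 22.344 = 77.19 kips. φR_n = 0.75 × 77.19 = 57.9 kips.
Tension yield (gross): A_g = 4.125×0.5 = 2.0625 in². φR_n = 0.90 × 50 × 2.0625 = 92.8 kips.
Governing: min(31.3, 70.4, 57.9, 92.8) = 31.3 kips → bolt shear.

31.3 kips (bolt shear governs)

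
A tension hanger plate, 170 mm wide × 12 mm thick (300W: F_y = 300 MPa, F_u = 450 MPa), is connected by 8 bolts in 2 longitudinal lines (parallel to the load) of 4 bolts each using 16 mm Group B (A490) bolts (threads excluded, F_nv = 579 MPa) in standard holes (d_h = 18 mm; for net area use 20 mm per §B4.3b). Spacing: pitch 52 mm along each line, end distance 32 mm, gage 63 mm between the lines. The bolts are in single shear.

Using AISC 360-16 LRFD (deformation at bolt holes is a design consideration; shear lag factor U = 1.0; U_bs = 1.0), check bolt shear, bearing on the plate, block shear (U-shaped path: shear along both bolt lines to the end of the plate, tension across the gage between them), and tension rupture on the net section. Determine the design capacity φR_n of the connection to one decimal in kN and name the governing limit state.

526.5 kN (net-section rupture governs)

Bolt shear: A_b = π(16)²/4 = 201.06 mm². φR_n = 0.75 × 579 × 201.06 × 8 × 1 = 698.5 kN.
Bearing (12 mm plate, F_u = 450 MPa): end bolts L_c = 32 − 18/2 = 23, R_n = min(1.2×23×12×450, 2.4×16×12×450) = 149.04 kN/bolt; interior L_c = 52 − 18 = 34, R_n = 207.36 kN/bolt. φR_n = 0.75 × (2×149.04 + 6×207.36) = 1156.7 kN.
Block shear: shear path 2×[32+3×52] = 2×188 mm, A_gv = 4512, A_nv = 2×(188 − 3.5×20)×12 = 2832 mm²; tension across gage: (63 − 1×20)×12 = 516 mm². R_n = min(0.6×450×2832, 0.6×300×4512) + 1.0×450×516 = min(764.64, 812.16) + 232.2 = 996.84 kN. φR_n = 0.75 × 996.84 = 747.6 kN.
Tension rupture (net): A_n = (170 − 2×20)×12 = 1560 mm² (U = 1.0, A_e = A_n). φR_n = 0.75 × 450 × 1560 = 526.5 kN.
Governing: min(698.5, 1156.7, 747.6, 526.5) = 526.5 kN → net-section rupture.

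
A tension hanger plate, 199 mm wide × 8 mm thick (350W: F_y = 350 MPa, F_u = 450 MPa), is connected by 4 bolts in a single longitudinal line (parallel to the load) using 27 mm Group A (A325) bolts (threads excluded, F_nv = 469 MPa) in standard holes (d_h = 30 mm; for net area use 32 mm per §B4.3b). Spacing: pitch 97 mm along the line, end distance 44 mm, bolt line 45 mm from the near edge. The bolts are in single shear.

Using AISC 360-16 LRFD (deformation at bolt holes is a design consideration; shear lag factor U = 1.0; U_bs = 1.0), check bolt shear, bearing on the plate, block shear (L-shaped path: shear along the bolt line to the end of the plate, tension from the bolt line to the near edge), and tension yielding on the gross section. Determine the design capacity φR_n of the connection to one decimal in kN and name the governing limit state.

Bolt shear: A_b = π(27)²/4 = 572.56 mm². φR_n = 0.75 × 469 × 572.56 × 4 × 1 = 805.6 kN.
Bearing (8 mm plate, F_u = 450 MPa): end bolts L_c = 44 − 30/2 = 29, R_n = min(1.2×29×8×450, 2.4×27×8×450) = 125.28 kN/bolt; interior L_c = 97 − 30 = 67, R_n = 233.28 kN/bolt. φR_n = 0.75 × (1×125.28 + 3×233.28) = 618.8 kN.
Block shear: shear path 1×[44+3×97] = 1×335 mm, A_gv = 2680, A_nv = 1×(335 − 3.5×32)×8 = 1784 mm²; tension to near edge: (45 − 0.5×32)×8 = 232 mm². R_n = min(0.6×450×1784, 0.6×350×2680) + 1.0×450×232 = min(481.68, 562.8) + 104.4 = 586.08 kN. φR_n = 0.75 × 586.08 = 439.6 kN.
Tension yield (gross): A_g = 199×8 = 1592 mm². φR_n = 0.90 × 350 × 1592 = 501.5 kN.
Governing: min(805.6, 618.8, 439.6, 501.5) = 439.6 kN → block shear.

439.6 kN (block shear governs)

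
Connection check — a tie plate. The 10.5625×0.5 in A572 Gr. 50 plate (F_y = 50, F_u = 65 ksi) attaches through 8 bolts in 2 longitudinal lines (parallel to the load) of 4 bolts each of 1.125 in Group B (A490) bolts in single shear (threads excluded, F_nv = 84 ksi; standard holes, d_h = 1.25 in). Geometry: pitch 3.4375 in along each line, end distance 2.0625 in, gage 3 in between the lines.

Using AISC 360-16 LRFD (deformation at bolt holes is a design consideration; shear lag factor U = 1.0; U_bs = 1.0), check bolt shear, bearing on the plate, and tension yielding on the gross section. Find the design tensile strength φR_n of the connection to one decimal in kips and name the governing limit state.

Bolt shear: A_b = π(1.125)²/4 = 0.99402 in². φR_n = 0.75 × 84 × 0.99402 × 8 × 1 = 501.0 kips.
Bearing (0.5 in plate, F_u = 65 ksi): end bolts L_c = 2.0625 − 1.25/2 = 1.4375, R_n = min(1.2×1.4375×0.5×65, 2.4×1.125×0.5×65) = 56.063 kips/bolt; interior L_c = 3.4375 − 1.25 = 2.1875, R_n = 85.313 kips/bolt. φR_n = 0.75 × (2×56.063 + 6×85.313) = 468.0 kips.
Tension yield (gross): A_g = 10.5625×0.5 = 5.2813 in². φR_n = 0.90 × 50 × 5.2813 = 237.7 kips.
Governing: min(501.0, 468.0, 237.7) = 237.7 kips → gross-section yield.

237.7 kips (gross-section yield governs)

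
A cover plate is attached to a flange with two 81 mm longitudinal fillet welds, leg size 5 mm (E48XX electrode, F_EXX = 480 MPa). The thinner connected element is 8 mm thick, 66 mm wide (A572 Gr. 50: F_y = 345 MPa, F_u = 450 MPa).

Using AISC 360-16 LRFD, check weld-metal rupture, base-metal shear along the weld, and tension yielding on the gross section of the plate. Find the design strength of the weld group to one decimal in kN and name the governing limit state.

123.7 kN (weld metal governs)

Weld metal: throat = 0.707×5 = 3.535 mm, L = 2×81 = 162 mm. φR_n = 0.75 × 0.6 × 480 × 3.535 × 162 = 123.7 kN.
Base metal shear (8 mm plate): yield φR_n = 1.0×0.6×345×8×162 = 268.3 kN; rupture φR_n = 0.75×0.6×450×8×162 = 262.4 kN; take 262.4 kN (rupture).
Tension yield (gross): A_g = 66×8 = 528 mm². φR_n = 0.90 × 345 × 528 = 163.9 kN.
Governing: min(123.7, 262.4, 163.9) = 123.7 kN → weld metal.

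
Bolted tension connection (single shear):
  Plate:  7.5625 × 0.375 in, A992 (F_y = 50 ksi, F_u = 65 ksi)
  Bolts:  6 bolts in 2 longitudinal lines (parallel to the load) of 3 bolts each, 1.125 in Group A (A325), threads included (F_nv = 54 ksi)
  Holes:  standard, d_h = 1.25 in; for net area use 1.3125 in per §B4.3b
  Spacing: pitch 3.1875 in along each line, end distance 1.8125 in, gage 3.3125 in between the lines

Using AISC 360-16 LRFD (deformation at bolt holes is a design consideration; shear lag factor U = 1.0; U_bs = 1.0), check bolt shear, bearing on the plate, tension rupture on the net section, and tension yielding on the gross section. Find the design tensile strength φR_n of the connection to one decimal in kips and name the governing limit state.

90.3 kips (net-section rupture governs)

Bolt shear: A_b = π(1.125)²/4 = 0.99402 in². φR_n = 0.75 × 54 × 0.99402 × 6 × 1 = 241.5 kips.
Bearing (0.375 in plate, F_u = 65 ksi): end bolts L_c = 1.8125 − 1.25/2 = 1.1875, R_n = min(1.2×1.1875×0.375×65, 2.4×1.125×0.375×65) = 34.734 kips/bolt; interior L_c = 3.1875 − 1.25 = 1.9375, R_n = 56.672 kips/bolt. φR_n = 0.75 × (2×34.734 + 4×56.672) = 222.1 kips.
Tension rupture (net): A_n = (7.5625 − 2×1.3125)×0.375 = 1.8516 in² (U = 1.0, A_e = A_n). φR_n = 0.75 × 65 × 1.8516 = 90.3 kips.
Tension yield (gross): A_g = 7.5625×0.375 = 2.8359 in². φR_n = 0.90 × 50 × 2.8359 = 127.6 kips.
Governing: min(241.5, 222.1, 90.3, 127.6) = 90.3 kips → net-section rupture.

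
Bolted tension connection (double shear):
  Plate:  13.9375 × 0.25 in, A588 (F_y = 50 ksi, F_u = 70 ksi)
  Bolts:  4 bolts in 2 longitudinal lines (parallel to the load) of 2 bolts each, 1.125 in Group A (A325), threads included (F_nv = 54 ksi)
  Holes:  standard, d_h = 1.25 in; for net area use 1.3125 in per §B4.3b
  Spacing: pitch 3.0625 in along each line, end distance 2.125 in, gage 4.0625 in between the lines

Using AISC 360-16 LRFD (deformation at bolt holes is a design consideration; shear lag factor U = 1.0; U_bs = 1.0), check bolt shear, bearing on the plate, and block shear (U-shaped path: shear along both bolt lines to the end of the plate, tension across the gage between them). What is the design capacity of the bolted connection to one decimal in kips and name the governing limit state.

86.8 kips (block shear governs)

Bolt shear: A_b = π(1.125)²/4 = 0.99402 in². φR_n = 0.75 × 54 × 0.99402 × 4 × 2 = 322.1 kips.
Bearing (0.25 in plate, F_u = 70 ksi): end bolts L_c = 2.125 − 1.25/2 = 1.5, R_n = min(1.2×1.5×0.25×70, 2.4×1.125×0.25×70) = 31.5 kips/bolt; interior L_c = 3.0625 − 1.25 = 1.8125, R_n = 38.063 kips/bolt. φR_n = 0.75 × (2×31.5 + 2×38.063) = 104.3 kips.
Block shear: shear path 2×[2.125+1×3.0625] = 2×5.1875 in, A_gv = 2.5938, A_nv = 2×(5.1875 − 1.5×1.3125)×0.25 = 1.6094 in²; tension across gage: (4.0625 − 1×1.3125)×0.25 = 0.6875 in². R_n = min(0.6×70×1.6094, 0.6×50×2.5938) + 1.0×70×0.6875 = min(67.595, 77.814) + 48.125 = 115.72 kips. φR_n = 0.75 × 115.72 = 86.8 kips.
Governing: min(322.1, 104.3, 86.8) = 86.8 kips → block shear.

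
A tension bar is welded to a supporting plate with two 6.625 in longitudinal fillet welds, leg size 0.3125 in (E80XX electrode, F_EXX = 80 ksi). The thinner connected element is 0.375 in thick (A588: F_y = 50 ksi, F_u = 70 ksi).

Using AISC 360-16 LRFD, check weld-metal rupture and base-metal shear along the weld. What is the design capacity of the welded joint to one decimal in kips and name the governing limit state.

105.4 kips (weld metal governs)

Weld metal: throat = 0.707×0.3125 = 0.22094 in, L = 2×6.625 = 13.25 in. φR_n = 0.75 × 0.6 × 80 × 0.22094 × 13.25 = 105.4 kips.
Base metal shear (0.375 in plate): yield φR_n = 1.0×0.6×50×0.375×13.25 = 149.1 kips; rupture φR_n = 0.75×0.6×70×0.375×13.25 = 156.5 kips; take 149.1 kips (yield).
Governing: min(105.4, 149.1) = 105.4 kips → weld metal.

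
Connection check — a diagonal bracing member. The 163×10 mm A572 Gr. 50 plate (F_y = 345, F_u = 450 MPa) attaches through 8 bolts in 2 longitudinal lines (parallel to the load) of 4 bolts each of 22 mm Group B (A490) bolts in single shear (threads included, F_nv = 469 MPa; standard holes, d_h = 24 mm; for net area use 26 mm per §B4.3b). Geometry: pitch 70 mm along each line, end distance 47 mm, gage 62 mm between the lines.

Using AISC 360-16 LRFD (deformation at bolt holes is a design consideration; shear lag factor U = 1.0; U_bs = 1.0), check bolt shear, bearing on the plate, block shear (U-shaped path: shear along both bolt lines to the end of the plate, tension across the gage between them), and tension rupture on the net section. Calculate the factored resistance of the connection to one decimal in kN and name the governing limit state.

374.6 kN (net-section rupture governs)

Bolt shear: A_b = π(22)²/4 = 380.13 mm². φR_n = 0.75 × 469 × 380.13 × 8 × 1 = 1069.7 kN.
Bearing (10 mm plate, F_u = 450 MPa): end bolts L_c = 47 − 24/2 = 35, R_n = min(1.2×35×10×450, 2.4×22×10×450) = 189 kN/bolt; interior L_c = 70 − 24 = 46, R_n = 237.6 kN/bolt. φR_n = 0.75 × (2×189 + 6×237.6) = 1352.7 kN.
Block shear: shear path 2×[47+3×70] = 2×257 mm, A_gv = 5140, A_nv = 2×(257 − 3.5×26)×10 = 3320 mm²; tension across gage: (62 − 1×26)×10 = 360 mm². R_n = min(0.6×450×3320, 0.6×345×5140) + 1.0×450×360 = min(896.4, 1064) + 162 = 1058.4 kN. φR_n = 0.75 × 1058.4 = 793.8 kN.
Tension rupture (net): A_n = (163 − 2×26)×10 = 1110 mm² (U = 1.0, A_e = A_n). φR_n = 0.75 × 450 × 1110 = 374.6 kN.
Governing: min(1069.7, 1352.7, 793.8, 374.6) = 374.6 kN → net-section rupture.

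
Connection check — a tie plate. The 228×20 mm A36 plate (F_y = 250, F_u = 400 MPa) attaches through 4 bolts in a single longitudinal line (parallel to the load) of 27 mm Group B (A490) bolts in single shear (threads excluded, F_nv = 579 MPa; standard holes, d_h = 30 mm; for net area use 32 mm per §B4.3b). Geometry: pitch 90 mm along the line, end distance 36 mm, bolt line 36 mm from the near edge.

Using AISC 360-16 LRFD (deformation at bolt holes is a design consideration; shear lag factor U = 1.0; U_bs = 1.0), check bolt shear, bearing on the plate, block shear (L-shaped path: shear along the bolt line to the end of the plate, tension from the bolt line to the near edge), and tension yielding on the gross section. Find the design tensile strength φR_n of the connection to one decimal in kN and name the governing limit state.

Bolt shear: A_b = π(27)²/4 = 572.56 mm². φR_n = 0.75 × 579 × 572.56 × 4 × 1 = 994.5 kN.
Bearing (20 mm plate, F_u = 400 MPa): end bolts L_c = 36 − 30/2 = 21, R_n = min(1.2×21×20×400, 2.4×27×20×400) = 201.6 kN/bolt; interior L_c = 90 − 30 = 60, R_n = 518.4 kN/bolt. φR_n = 0.75 × (1×201.6 + 3×518.4) = 1317.6 kN.
Block shear: shear path 1×[36+3×90] = 1×306 mm, A_gv = 6120, A_nv = 1×(306 − 3.5×32)×20 = 3880 mm²; tension to near edge: (36 − 0.5×32)×20 = 400 mm². R_n = min(0.6×400×3880, 0.6×250×6120) + 1.0×400×400 = min(931.2, 918) + 160 = 1078 kN. φR_n = 0.75 × 1078 = 808.5 kN.
Tension yield (gross): A_g = 228×20 = 4560 mm². φR_n = 0.90 × 250 × 4560 = 1026.0 kN.
Governing: min(994.5, 1317.6, 808.5, 1026.0) = 808.5 kN → block shear.

808.5 kN (block shear governs)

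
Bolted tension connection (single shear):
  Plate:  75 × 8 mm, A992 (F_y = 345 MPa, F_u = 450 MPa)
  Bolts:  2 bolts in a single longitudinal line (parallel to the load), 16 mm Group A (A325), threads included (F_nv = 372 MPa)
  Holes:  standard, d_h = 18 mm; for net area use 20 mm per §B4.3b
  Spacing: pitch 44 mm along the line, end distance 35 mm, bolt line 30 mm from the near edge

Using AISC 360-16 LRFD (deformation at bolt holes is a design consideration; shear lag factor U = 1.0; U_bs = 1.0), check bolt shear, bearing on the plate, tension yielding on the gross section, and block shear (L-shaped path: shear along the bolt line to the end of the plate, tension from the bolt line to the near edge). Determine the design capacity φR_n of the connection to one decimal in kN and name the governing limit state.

112.2 kN (bolt shear governs)

Bolt shear: A_b = π(16)²/4 = 201.06 mm². φR_n = 0.75 × 372 × 201.06 × 2 × 1 = 112.2 kN.
Bearing (8 mm plate, F_u = 450 MPa): end bolts L_c = 35 − 18/2 = 26, R_n = min(1.2×26×8×450, 2.4×16×8×450) = 112.32 kN/bolt; interior L_c = 44 − 18 = 26, R_n = 112.32 kN/bolt. φR_n = 0.75 × (1×112.32 + 1×112.32) = 168.5 kN.
Tension yield (gross): A_g = 75×8 = 600 mm². φR_n = 0.90 × 345 × 600 = 186.3 kN.
Block shear: shear path 1×[35+1×44] = 1×79 mm, A_gv = 632, A_nv = 1×(79 − 1.5×20)×8 = 392 mm²; tension to near edge: (30 − 0.5×20)×8 = 160 mm². R_n = min(0.6×450×392, 0.6×345×632) + 1.0×450×160 = min(105.84, 130.82) + 72 = 177.84 kN. φR_n = 0.75 × 177.84 = 133.4 kN.
Governing: min(112.2, 168.5, 186.3, 133.4) = 112.2 kN → bolt shear.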